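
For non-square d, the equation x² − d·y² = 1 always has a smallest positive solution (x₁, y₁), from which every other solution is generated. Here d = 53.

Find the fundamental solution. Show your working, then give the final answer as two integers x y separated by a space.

d=53: √d = [7; 3,1,1,3,14] (ℓ=5, odd), read p_9/q_9
k=0  a_k=7  p_k/q_k = 7/1
k=1  a_k=3  p_k/q_k = 22/3
k=2  a_k=1  p_k/q_k = 29/4
k=3  a_k=1  p_k/q_k = 51/7
k=4  a_k=3  p_k/q_k = 182/25
k=5  a_k=14  p_k/q_k = 2599/357
k=6  a_k=3  p_k/q_k = 7979/1096
k=7  a_k=1  p_k/q_k = 10578/1453
k=8  a_k=1  p_k/q_k = 18557/2549
k=9  a_k=3  p_k/q_k = 66249/9100
fundamental: x₁=66249, y₁=9100  (since 4388930001 − 53·82810000 = 1)

66249 9100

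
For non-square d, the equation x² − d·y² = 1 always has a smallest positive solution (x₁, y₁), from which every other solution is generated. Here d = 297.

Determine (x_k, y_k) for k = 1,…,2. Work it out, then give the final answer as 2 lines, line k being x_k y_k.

√297 → a₀=17, period (4,3,1,1,2,1,1,3,4,34); ℓ=10 even so k=9
i=0: a=17 ⇒ p=17, q=1
i=1: a=4 ⇒ p=69, q=4
i=2: a=3 ⇒ p=224, q=13
i=3: a=1 ⇒ p=293, q=17
…
i=6: a=1 ⇒ p=1844, q=107
…
i=8: a=3 ⇒ p=11357, q=659
i=9: a=4 ⇒ p=48599, q=2820
→ (48599, 2820).  Check: 48599²=2361862801, 297·2820²=2361862800, difference 1.
k=2:  x_2 = 48599·48599+297·2820·2820 = 4723725601,  y_2 = 48599·2820+2820·48599 = 274098360

48599 2820
4723725601 274098360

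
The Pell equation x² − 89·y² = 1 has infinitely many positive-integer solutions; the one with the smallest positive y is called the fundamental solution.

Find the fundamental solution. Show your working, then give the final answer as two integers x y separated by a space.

√89 → a₀=9, period (2,3,3,2,18); ℓ=5 odd so k=9
a_0=9:  p_0=9·1+0=9,  q_0=9·0+1=1
a_1=2:  p_1=2·9+1=19,  q_1=2·1+0=2
a_2=3:  p_2=3·19+9=66,  q_2=3·2+1=7
…
a_6=2:  p_6=2·9217+500=18934,  q_6=2·977+53=2007
a_7=3:  p_7=3·18934+9217=66019,  q_7=3·2007+977=6998
a_8=3:  p_8=3·66019+18934=216991,  q_8=3·6998+2007=23001
a_9=2:  p_9=2·216991+66019=500001,  q_9=2·23001+6998=53000
(x₁, y₁) = (500001, 53000);  500001² − 89·53000² = 1 ✓

500001 53000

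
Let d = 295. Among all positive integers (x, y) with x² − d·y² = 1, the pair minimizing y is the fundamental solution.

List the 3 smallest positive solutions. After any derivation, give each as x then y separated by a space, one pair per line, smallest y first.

√295 → a₀=17, period (5,1,2,3,2,6,2,3,2,1,5,34); ℓ=12 even so k=11
a_0=17:  p_0=17·1+0=17,  q_0=17·0+1=1
a_1=5:  p_1=5·17+1=86,  q_1=5·1+0=5
…
a_4=3:  p_4=3·292+103=979,  q_4=3·17+6=57
…
a_7=2:  p_7=2·14479+2250=31208,  q_7=2·843+131=1817
…
a_9=2:  p_9=2·108103+31208=247414,  q_9=2·6294+1817=14405
a_10=1:  p_10=1·247414+108103=355517,  q_10=1·14405+6294=20699
a_11=5:  p_11=5·355517+247414=2024999,  q_11=5·20699+14405=117900
(x₁, y₁) = (2024999, 117900);  2024999² − 295·117900² = 1 ✓
k=2:  x_2 = 2024999·2024999+295·117900·117900 = 8201241900001,  y_2 = 2024999·117900+117900·2024999 = 477494764200
k=3:  x_3 = 2024999·8201241900001+295·117900·477494764200 = 33215013292518224999,  y_3 = 2024999·477494764200+117900·8201241900001 = 1933852840020353700

2024999 117900
8201241900001 477494764200
33215013292518224999 1933852840020353700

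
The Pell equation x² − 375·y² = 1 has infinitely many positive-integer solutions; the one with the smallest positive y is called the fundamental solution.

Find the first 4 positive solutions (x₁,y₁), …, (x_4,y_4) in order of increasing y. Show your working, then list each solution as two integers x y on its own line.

15124 781
457470751 23623688
13837575261124 714569313843
418558976041008001 21614292581499376

√375 = [19; 2,1,2,1,5,1,2,1,2,38, …], period ℓ=10 (even) → k=9
i=0: a=19 ⇒ p=19, q=1
i=1: a=2 ⇒ p=39, q=2
…
i=3: a=2 ⇒ p=155, q=8
i=4: a=1 ⇒ p=213, q=11
…
i=6: a=1 ⇒ p=1433, q=74
i=7: a=2 ⇒ p=4086, q=211
i=8: a=1 ⇒ p=5519, q=285
i=9: a=2 ⇒ p=15124, q=781
→ (15124, 781).  Check: 15124²=228735376, 375·781²=228735375, difference 1.
n=2: (15124,781)∘(15124,781) = (15124·15124+375·781·781, 15124·781+781·15124) = (457470751,23623688)
n=3: (457470751,23623688)∘(15124,781) = (15124·457470751+375·781·23623688, 15124·23623688+781·457470751) = (13837575261124,714569313843)
n=4: (13837575261124,714569313843)∘(15124,781) = (15124·13837575261124+375·781·714569313843, 15124·714569313843+781·13837575261124) = (418558976041008001,21614292581499376)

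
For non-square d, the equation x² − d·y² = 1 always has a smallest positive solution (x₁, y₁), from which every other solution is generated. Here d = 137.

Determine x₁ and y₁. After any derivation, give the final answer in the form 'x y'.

√137 = [11; 1,2,2,1,1,2,2,1,22, …], period ℓ=9 (odd) → k=17
a_0=11:  p_0=11·1+0=11,  q_0=11·0+1=1
a_1=1:  p_1=1·11+1=12,  q_1=1·1+0=1
a_2=2:  p_2=2·12+11=35,  q_2=2·1+1=3
a_3=2:  p_3=2·35+12=82,  q_3=2·3+1=7
a_4=1:  p_4=1·82+35=117,  q_4=1·7+3=10
a_5=1:  p_5=1·117+82=199,  q_5=1·10+7=17
…
a_7=2:  p_7=2·515+199=1229,  q_7=2·44+17=105
a_8=1:  p_8=1·1229+515=1744,  q_8=1·105+44=149
…
a_10=1:  p_10=1·39597+1744=41341,  q_10=1·3383+149=3532
a_11=2:  p_11=2·41341+39597=122279,  q_11=2·3532+3383=10447
a_12=2:  p_12=2·122279+41341=285899,  q_12=2·10447+3532=24426
a_13=1:  p_13=1·285899+122279=408178,  q_13=1·24426+10447=34873
a_14=1:  p_14=1·408178+285899=694077,  q_14=1·34873+24426=59299
a_15=2:  p_15=2·694077+408178=1796332,  q_15=2·59299+34873=153471
a_16=2:  p_16=2·1796332+694077=4286741,  q_16=2·153471+59299=366241
a_17=1:  p_17=1·4286741+1796332=6083073,  q_17=1·366241+153471=519712
fundamental: x₁=6083073, y₁=519712  (since 37003777123329 − 137·270100562944 = 1)

6083073 519712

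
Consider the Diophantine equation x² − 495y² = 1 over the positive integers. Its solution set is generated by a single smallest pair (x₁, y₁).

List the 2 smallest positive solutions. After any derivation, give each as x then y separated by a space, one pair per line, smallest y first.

√495 = [22; 4,44, …], period ℓ=2 (even) → k=1
i=0: a=22 ⇒ p=22, q=1
i=1: a=4 ⇒ p=89, q=4
fundamental: x₁=89, y₁=4  (since 7921 − 495·16 = 1)
(x_2, y_2) = (89·89 + 495·4·4, 89·4 + 4·89) = (15841, 712)

89 4
15841 712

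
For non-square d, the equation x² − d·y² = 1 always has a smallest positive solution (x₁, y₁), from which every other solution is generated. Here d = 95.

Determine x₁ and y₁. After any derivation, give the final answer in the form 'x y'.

√95 = [9; 1,2,1,18, …], period ℓ=4 (even) → k=3
k=0  a_k=9  p_k/q_k = 9/1
k=1  a_k=1  p_k/q_k = 10/1
k=2  a_k=2  p_k/q_k = 29/3
k=3  a_k=1  p_k/q_k = 39/4
→ (39, 4).  Check: 39²=1521, 95·4²=1520, difference 1.

39 4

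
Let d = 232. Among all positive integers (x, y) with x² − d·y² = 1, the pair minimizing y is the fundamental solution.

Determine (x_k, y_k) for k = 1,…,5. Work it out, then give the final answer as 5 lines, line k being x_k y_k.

d=232: √d = [15; 4,3,7,3,4,30] (ℓ=6, even), read p_5/q_5
i=0: a=15 ⇒ p=15, q=1
i=1: a=4 ⇒ p=61, q=4
…
i=3: a=7 ⇒ p=1447, q=95
i=4: a=3 ⇒ p=4539, q=298
i=5: a=4 ⇒ p=19603, q=1287
→ (19603, 1287).  Check: 19603²=384277609, 232·1287²=384277608, difference 1.
(x_2, y_2) = (19603·19603 + 232·1287·1287, 19603·1287 + 1287·19603) = (768555217, 50458122)
(x_3, y_3) = (19603·768555217 + 232·1287·50458122, 19603·50458122 + 1287·768555217) = (30131975818099, 1978261129845)
(x_4, y_4) = (19603·30131975818099 + 232·1287·1978261129845, 19603·1978261129845 + 1287·30131975818099) = (1181354243155834177, 77559705806244948)
(x_5, y_5) = (19603·1181354243155834177 + 232·1287·77559705806244948, 19603·77559705806244948 + 1287·1181354243155834177) = (46316174427035658925363, 3040805823861378301443)

19603 1287
768555217 50458122
30131975818099 1978261129845
1181354243155834177 77559705806244948
46316174427035658925363 3040805823861378301443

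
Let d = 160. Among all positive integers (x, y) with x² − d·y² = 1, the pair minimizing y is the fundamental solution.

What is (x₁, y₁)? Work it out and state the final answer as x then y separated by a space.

[12; 1,1,1,5,1,1,1,24] for √160; ℓ=8 ⇒ convergent index 7
a_0=12:  p_0=12·1+0=12,  q_0=12·0+1=1
a_1=1:  p_1=1·12+1=13,  q_1=1·1+0=1
a_2=1:  p_2=1·13+12=25,  q_2=1·1+1=2
a_3=1:  p_3=1·25+13=38,  q_3=1·2+1=3
a_4=5:  p_4=5·38+25=215,  q_4=5·3+2=17
a_5=1:  p_5=1·215+38=253,  q_5=1·17+3=20
a_6=1:  p_6=1·253+215=468,  q_6=1·20+17=37
a_7=1:  p_7=1·468+253=721,  q_7=1·37+20=57
(x₁, y₁) = (721, 57);  721² − 160·57² = 1 ✓

721 57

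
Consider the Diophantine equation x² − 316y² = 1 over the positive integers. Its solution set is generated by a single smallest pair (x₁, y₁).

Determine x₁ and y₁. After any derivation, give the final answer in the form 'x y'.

√316 → a₀=17, period (1,3,2,8,2,3,1,34); ℓ=8 even so k=7
k=0  a_k=17  p_k/q_k = 17/1
k=1  a_k=1  p_k/q_k = 18/1
…
k=5  a_k=2  p_k/q_k = 2862/161
k=6  a_k=3  p_k/q_k = 9937/559
k=7  a_k=1  p_k/q_k = 12799/720
→ (12799, 720).  Check: 12799²=163814401, 316·720²=163814400, difference 1.

12799 720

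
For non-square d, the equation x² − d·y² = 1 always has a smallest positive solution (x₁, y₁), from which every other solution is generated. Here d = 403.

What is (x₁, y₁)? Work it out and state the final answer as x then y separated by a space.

669878 33369

√403 = [20; 13,2,1,3,1,3,1,2,13,40, …], period ℓ=10 (even) → k=9
a_0=20:  p_0=20·1+0=20,  q_0=20·0+1=1
a_1=13:  p_1=13·20+1=261,  q_1=13·1+0=13
a_2=2:  p_2=2·261+20=542,  q_2=2·13+1=27
…
a_6=3:  p_6=3·3754+2951=14213,  q_6=3·187+147=708
a_7=1:  p_7=1·14213+3754=17967,  q_7=1·708+187=895
a_8=2:  p_8=2·17967+14213=50147,  q_8=2·895+708=2498
a_9=13:  p_9=13·50147+17967=669878,  q_9=13·2498+895=33369
→ (669878, 33369).  Check: 669878²=448736534884, 403·33369²=448736534883, difference 1.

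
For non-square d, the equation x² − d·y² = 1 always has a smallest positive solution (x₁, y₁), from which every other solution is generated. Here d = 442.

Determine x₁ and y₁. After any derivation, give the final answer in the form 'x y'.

883 42

[21; 42] for √442; ℓ=1 ⇒ convergent index 1
step 0: (21, 1)  from 21·(1,0) + (0,1)
step 1: (883, 42)  from 42·(21,1) + (1,0)
fundamental: x₁=883, y₁=42  (since 779689 − 442·1764 = 1)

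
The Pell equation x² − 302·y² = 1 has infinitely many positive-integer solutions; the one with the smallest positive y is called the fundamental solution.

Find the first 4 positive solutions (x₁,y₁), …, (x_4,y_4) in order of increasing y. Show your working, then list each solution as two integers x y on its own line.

√302 = [17; 2,1,1,1,4,…,1,2,34, …], period ℓ=16 (even) → k=15
i=0: a=17 ⇒ p=17, q=1
…
i=2: a=1 ⇒ p=52, q=3
…
i=10: a=2 ⇒ p=107675, q=6196
i=11: a=4 ⇒ p=467281, q=26889
i=12: a=1 ⇒ p=574956, q=33085
i=13: a=1 ⇒ p=1042237, q=59974
i=14: a=1 ⇒ p=1617193, q=93059
i=15: a=2 ⇒ p=4276623, q=246092
fundamental: x₁=4276623, y₁=246092  (since 18289504284129 − 302·60561272464 = 1)
(4276623+246092√302)^2 = 36579008568257 + 2104885414632√302
(4276623+246092√302)^3 = 312869258720405635599 + 18003602753159249380√302
(4276623+246092√302)^4 = 2676047735673238042056036097 + 153989243234046232237072848√302

4276623 246092
36579008568257 2104885414632
312869258720405635599 18003602753159249380
2676047735673238042056036097 153989243234046232237072848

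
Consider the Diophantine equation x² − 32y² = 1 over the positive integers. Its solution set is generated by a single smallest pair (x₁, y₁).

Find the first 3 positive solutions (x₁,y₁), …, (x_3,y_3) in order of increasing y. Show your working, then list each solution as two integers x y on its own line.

17 3
577 102
19601 3465

d=32: √d = [5; 1,1,1,10] (ℓ=4, even), read p_3/q_3
a_0=5:  p_0=5·1+0=5,  q_0=5·0+1=1
…
a_2=1:  p_2=1·6+5=11,  q_2=1·1+1=2
a_3=1:  p_3=1·11+6=17,  q_3=1·2+1=3
(x₁, y₁) = (17, 3);  17² − 32·3² = 1 ✓
(17+3√32)^2 = 577 + 102√32
(17+3√32)^3 = 19601 + 3465√32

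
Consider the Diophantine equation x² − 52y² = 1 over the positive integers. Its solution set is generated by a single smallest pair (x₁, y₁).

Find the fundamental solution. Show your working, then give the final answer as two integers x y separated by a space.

649 90

[7; 4,1,2,1,4,14] for √52; ℓ=6 ⇒ convergent index 5
step 0: (7, 1)  from 7·(1,0) + (0,1)
…
step 3: (101, 14)  from 2·(36,5) + (29,4)
step 4: (137, 19)  from 1·(101,14) + (36,5)
step 5: (649, 90)  from 4·(137,19) + (101,14)
→ (649, 90).  Check: 649²=421201, 52·90²=421200, difference 1.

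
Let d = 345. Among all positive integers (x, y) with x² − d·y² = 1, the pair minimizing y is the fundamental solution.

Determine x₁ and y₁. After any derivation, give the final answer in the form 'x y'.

√345 = [18; 1,1,2,1,6,1,2,1,1,36, …], period ℓ=10 (even) → k=9
a_0=18:  p_0=18·1+0=18,  q_0=18·0+1=1
…
a_3=2:  p_3=2·37+19=93,  q_3=2·2+1=5
a_4=1:  p_4=1·93+37=130,  q_4=1·5+2=7
a_5=6:  p_5=6·130+93=873,  q_5=6·7+5=47
…
a_8=1:  p_8=1·2879+1003=3882,  q_8=1·155+54=209
a_9=1:  p_9=1·3882+2879=6761,  q_9=1·209+155=364
fundamental: x₁=6761, y₁=364  (since 45711121 − 345·132496 = 1)

6761 364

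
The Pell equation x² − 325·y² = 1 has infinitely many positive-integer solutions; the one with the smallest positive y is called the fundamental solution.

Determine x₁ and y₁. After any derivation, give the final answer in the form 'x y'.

√325 = [18; 36, …], period ℓ=1 (odd) → k=1
i=0: a=18 ⇒ p=18, q=1
i=1: a=36 ⇒ p=649, q=36
→ (649, 36).  Check: 649²=421201, 325·36²=421200, difference 1.

649 36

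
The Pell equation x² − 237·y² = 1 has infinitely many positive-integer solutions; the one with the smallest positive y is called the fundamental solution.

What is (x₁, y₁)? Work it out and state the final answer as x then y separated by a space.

228151 14820

√237 = [15; 2,1,1,7,10,7,1,1,2,30, …], period ℓ=10 (even) → k=9
step 0: (15, 1)  from 15·(1,0) + (0,1)
step 1: (31, 2)  from 2·(15,1) + (1,0)
step 2: (46, 3)  from 1·(31,2) + (15,1)
step 3: (77, 5)  from 1·(46,3) + (31,2)
…
step 6: (42074, 2733)  from 7·(5927,385) + (585,38)
step 7: (48001, 3118)  from 1·(42074,2733) + (5927,385)
step 8: (90075, 5851)  from 1·(48001,3118) + (42074,2733)
step 9: (228151, 14820)  from 2·(90075,5851) + (48001,3118)
fundamental: x₁=228151, y₁=14820  (since 52052878801 − 237·219632400 = 1)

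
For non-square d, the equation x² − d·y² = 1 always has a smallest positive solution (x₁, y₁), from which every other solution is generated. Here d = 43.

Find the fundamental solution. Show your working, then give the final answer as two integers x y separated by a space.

3482 531

[6; 1,1,3,1,5,1,3,1,1,12] for √43; ℓ=10 ⇒ convergent index 9
i=0: a=6 ⇒ p=6, q=1
i=1: a=1 ⇒ p=7, q=1
i=2: a=1 ⇒ p=13, q=2
i=3: a=3 ⇒ p=46, q=7
i=4: a=1 ⇒ p=59, q=9
i=5: a=5 ⇒ p=341, q=52
i=6: a=1 ⇒ p=400, q=61
i=7: a=3 ⇒ p=1541, q=235
i=8: a=1 ⇒ p=1941, q=296
i=9: a=1 ⇒ p=3482, q=531
(x₁, y₁) = (3482, 531);  3482² − 43·531² = 1 ✓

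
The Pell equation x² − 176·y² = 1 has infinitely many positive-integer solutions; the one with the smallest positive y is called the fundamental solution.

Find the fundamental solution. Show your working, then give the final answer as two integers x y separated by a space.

199 15

√176 → a₀=13, period (3,1,3,26); ℓ=4 even so k=3
k=0  a_k=13  p_k/q_k = 13/1
k=1  a_k=3  p_k/q_k = 40/3
k=2  a_k=1  p_k/q_k = 53/4
k=3  a_k=3  p_k/q_k = 199/15
fundamental: x₁=199, y₁=15  (since 39601 − 176·225 = 1)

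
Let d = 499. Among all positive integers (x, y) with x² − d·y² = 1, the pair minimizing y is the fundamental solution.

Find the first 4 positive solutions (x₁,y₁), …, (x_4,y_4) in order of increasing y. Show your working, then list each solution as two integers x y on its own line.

d=499: √d = [22; 2,1,21,1,2,44] (ℓ=6, even), read p_5/q_5
i=0: a=22 ⇒ p=22, q=1
i=1: a=2 ⇒ p=45, q=2
…
i=3: a=21 ⇒ p=1452, q=65
i=4: a=1 ⇒ p=1519, q=68
i=5: a=2 ⇒ p=4490, q=201
(x₁, y₁) = (4490, 201);  4490² − 499·201² = 1 ✓
n=2: (4490,201)∘(4490,201) = (4490·4490+499·201·201, 4490·201+201·4490) = (40320199,1804980)
n=3: (40320199,1804980)∘(4490,201) = (4490·40320199+499·201·1804980, 4490·1804980+201·40320199) = (362075382530,16208720199)
n=4: (362075382530,16208720199)∘(4490,201) = (4490·362075382530+499·201·16208720199, 4490·16208720199+201·362075382530) = (3251436894799201,145554305582040)

4490 201
40320199 1804980
362075382530 16208720199
3251436894799201 145554305582040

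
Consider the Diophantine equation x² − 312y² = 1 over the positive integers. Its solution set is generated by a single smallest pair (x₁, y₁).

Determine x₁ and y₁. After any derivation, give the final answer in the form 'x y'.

√312 → a₀=17, period (1,1,1,34); ℓ=4 even so k=3
i=0: a=17 ⇒ p=17, q=1
…
i=2: a=1 ⇒ p=35, q=2
i=3: a=1 ⇒ p=53, q=3
fundamental: x₁=53, y₁=3  (since 2809 − 312·9 = 1)

53 3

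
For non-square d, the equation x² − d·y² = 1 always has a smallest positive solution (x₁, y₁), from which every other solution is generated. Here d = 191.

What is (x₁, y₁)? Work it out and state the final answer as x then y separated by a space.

d=191: √d = [13; 1,4,1,1,3,…,4,1,26] (ℓ=16, even), read p_15/q_15
a_0=13:  p_0=13·1+0=13,  q_0=13·0+1=1
a_1=1:  p_1=1·13+1=14,  q_1=1·1+0=1
a_2=4:  p_2=4·14+13=69,  q_2=4·1+1=5
a_3=1:  p_3=1·69+14=83,  q_3=1·5+1=6
a_4=1:  p_4=1·83+69=152,  q_4=1·6+5=11
…
a_8=13:  p_8=13·2999+1230=40217,  q_8=13·217+89=2910
a_9=2:  p_9=2·40217+2999=83433,  q_9=2·2910+217=6037
a_10=2:  p_10=2·83433+40217=207083,  q_10=2·6037+2910=14984
a_11=3:  p_11=3·207083+83433=704682,  q_11=3·14984+6037=50989
…
a_13=1:  p_13=1·911765+704682=1616447,  q_13=1·65973+50989=116962
a_14=4:  p_14=4·1616447+911765=7377553,  q_14=4·116962+65973=533821
a_15=1:  p_15=1·7377553+1616447=8994000,  q_15=1·533821+116962=650783
→ (8994000, 650783).  Check: 8994000²=80892036000000, 191·650783²=80892035999999, difference 1.

8994000 650783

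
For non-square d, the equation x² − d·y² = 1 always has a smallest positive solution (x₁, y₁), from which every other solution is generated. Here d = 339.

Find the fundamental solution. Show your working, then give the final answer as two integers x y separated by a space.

97970 5321

[18; 2,2,2,1,17,1,2,2,2,36] for √339; ℓ=10 ⇒ convergent index 9
i=0: a=18 ⇒ p=18, q=1
i=1: a=2 ⇒ p=37, q=2
…
i=3: a=2 ⇒ p=221, q=12
…
i=5: a=17 ⇒ p=5542, q=301
…
i=7: a=2 ⇒ p=17252, q=937
i=8: a=2 ⇒ p=40359, q=2192
i=9: a=2 ⇒ p=97970, q=5321
→ (97970, 5321).  Check: 97970²=9598120900, 339·5321²=9598120899, difference 1.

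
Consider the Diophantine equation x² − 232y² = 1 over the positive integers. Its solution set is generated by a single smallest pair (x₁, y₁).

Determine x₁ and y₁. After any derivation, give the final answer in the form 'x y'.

19603 1287

d=232: √d = [15; 4,3,7,3,4,30] (ℓ=6, even), read p_5/q_5
k=0  a_k=15  p_k/q_k = 15/1
k=1  a_k=4  p_k/q_k = 61/4
…
k=3  a_k=7  p_k/q_k = 1447/95
k=4  a_k=3  p_k/q_k = 4539/298
k=5  a_k=4  p_k/q_k = 19603/1287
→ (19603, 1287).  Check: 19603²=384277609, 232·1287²=384277608, difference 1.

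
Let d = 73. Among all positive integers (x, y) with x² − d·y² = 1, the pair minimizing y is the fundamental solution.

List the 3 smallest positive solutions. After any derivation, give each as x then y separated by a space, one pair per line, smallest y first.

2281249 267000
10408194000001 1218186966000
47487364308614281249 5557975596000801000

√73 = [8; 1,1,5,5,1,1,16, …], period ℓ=7 (odd) → k=13
a_0=8:  p_0=8·1+0=8,  q_0=8·0+1=1
a_1=1:  p_1=1·8+1=9,  q_1=1·1+0=1
a_2=1:  p_2=1·9+8=17,  q_2=1·1+1=2
…
a_4=5:  p_4=5·94+17=487,  q_4=5·11+2=57
…
a_7=16:  p_7=16·1068+581=17669,  q_7=16·125+68=2068
a_8=1:  p_8=1·17669+1068=18737,  q_8=1·2068+125=2193
a_9=1:  p_9=1·18737+17669=36406,  q_9=1·2193+2068=4261
…
a_11=5:  p_11=5·200767+36406=1040241,  q_11=5·23498+4261=121751
a_12=1:  p_12=1·1040241+200767=1241008,  q_12=1·121751+23498=145249
a_13=1:  p_13=1·1241008+1040241=2281249,  q_13=1·145249+121751=267000
fundamental: x₁=2281249, y₁=267000  (since 5204097000001 − 73·71289000000 = 1)
k=2:  x_2 = 2281249·2281249+73·267000·267000 = 10408194000001,  y_2 = 2281249·267000+267000·2281249 = 1218186966000
k=3:  x_3 = 2281249·10408194000001+73·267000·1218186966000 = 47487364308614281249,  y_3 = 2281249·1218186966000+267000·10408194000001 = 5557975596000801000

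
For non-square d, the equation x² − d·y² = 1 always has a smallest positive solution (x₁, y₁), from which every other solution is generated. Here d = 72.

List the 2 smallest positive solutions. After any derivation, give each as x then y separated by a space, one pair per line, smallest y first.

17 2
577 68

[8; 2,16] for √72; ℓ=2 ⇒ convergent index 1
k=0  a_k=8  p_k/q_k = 8/1
k=1  a_k=2  p_k/q_k = 17/2
fundamental: x₁=17, y₁=2  (since 289 − 72·4 = 1)
(17+2√72)^2 = 577 + 68√72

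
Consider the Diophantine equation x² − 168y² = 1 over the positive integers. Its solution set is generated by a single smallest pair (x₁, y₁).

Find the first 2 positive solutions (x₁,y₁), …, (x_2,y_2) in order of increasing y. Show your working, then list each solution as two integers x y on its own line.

d=168: √d = [12; 1,24] (ℓ=2, even), read p_1/q_1
step 0: (12, 1)  from 12·(1,0) + (0,1)
step 1: (13, 1)  from 1·(12,1) + (1,0)
(x₁, y₁) = (13, 1);  13² − 168·1² = 1 ✓
n=2: (13,1)∘(13,1) = (13·13+168·1·1, 13·1+1·13) = (337,26)

13 1
337 26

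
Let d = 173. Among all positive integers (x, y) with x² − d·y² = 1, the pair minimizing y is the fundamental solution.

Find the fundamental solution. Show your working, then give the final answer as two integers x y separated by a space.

2499849 190060

√173 → a₀=13, period (6,1,1,6,26); ℓ=5 odd so k=9
step 0: (13, 1)  from 13·(1,0) + (0,1)
…
step 8: (382343, 29069)  from 1·(205791,15646) + (176552,13423)
step 9: (2499849, 190060)  from 6·(382343,29069) + (205791,15646)
fundamental: x₁=2499849, y₁=190060  (since 6249245022801 − 173·36122803600 = 1)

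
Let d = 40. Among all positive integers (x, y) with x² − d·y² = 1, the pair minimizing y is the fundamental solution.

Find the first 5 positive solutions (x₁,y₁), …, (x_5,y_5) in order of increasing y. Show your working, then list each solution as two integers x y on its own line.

19 3
721 114
27379 4329
1039681 164388
39480499 6242415

[6; 3,12] for √40; ℓ=2 ⇒ convergent index 1
a_0=6:  p_0=6·1+0=6,  q_0=6·0+1=1
a_1=3:  p_1=3·6+1=19,  q_1=3·1+0=3
→ (19, 3).  Check: 19²=361, 40·3²=360, difference 1.
(x_2, y_2) = (19·19 + 40·3·3, 19·3 + 3·19) = (721, 114)
(x_3, y_3) = (19·721 + 40·3·114, 19·114 + 3·721) = (27379, 4329)
(x_4, y_4) = (19·27379 + 40·3·4329, 19·4329 + 3·27379) = (1039681, 164388)
(x_5, y_5) = (19·1039681 + 40·3·164388, 19·164388 + 3·1039681) = (39480499, 6242415)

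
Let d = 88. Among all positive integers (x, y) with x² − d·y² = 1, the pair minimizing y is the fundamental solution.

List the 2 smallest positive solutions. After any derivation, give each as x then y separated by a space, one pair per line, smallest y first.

197 21
77617 8274

d=88: √d = [9; 2,1,1,1,2,18] (ℓ=6, even), read p_5/q_5
k=0  a_k=9  p_k/q_k = 9/1
k=1  a_k=2  p_k/q_k = 19/2
…
k=3  a_k=1  p_k/q_k = 47/5
k=4  a_k=1  p_k/q_k = 75/8
k=5  a_k=2  p_k/q_k = 197/21
(x₁, y₁) = (197, 21);  197² − 88·21² = 1 ✓
n=2: (197,21)∘(197,21) = (197·197+88·21·21, 197·21+21·197) = (77617,8274)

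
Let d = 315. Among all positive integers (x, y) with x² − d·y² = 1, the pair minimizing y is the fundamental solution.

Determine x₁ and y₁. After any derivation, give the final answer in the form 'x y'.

d=315: √d = [17; 1,2,1,34] (ℓ=4, even), read p_3/q_3
step 0: (17, 1)  from 17·(1,0) + (0,1)
step 1: (18, 1)  from 1·(17,1) + (1,0)
step 2: (53, 3)  from 2·(18,1) + (17,1)
step 3: (71, 4)  from 1·(53,3) + (18,1)
→ (71, 4).  Check: 71²=5041, 315·4²=5040, difference 1.

71 4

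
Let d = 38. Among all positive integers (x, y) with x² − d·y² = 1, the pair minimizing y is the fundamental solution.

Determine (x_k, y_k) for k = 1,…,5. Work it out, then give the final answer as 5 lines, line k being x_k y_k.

√38 → a₀=6, period (6,12); ℓ=2 even so k=1
step 0: (6, 1)  from 6·(1,0) + (0,1)
step 1: (37, 6)  from 6·(6,1) + (1,0)
→ (37, 6).  Check: 37²=1369, 38·6²=1368, difference 1.
(x_2, y_2) = (37·37 + 38·6·6, 37·6 + 6·37) = (2737, 444)
(x_3, y_3) = (37·2737 + 38·6·444, 37·444 + 6·2737) = (202501, 32850)
(x_4, y_4) = (37·202501 + 38·6·32850, 37·32850 + 6·202501) = (14982337, 2430456)
(x_5, y_5) = (37·14982337 + 38·6·2430456, 37·2430456 + 6·14982337) = (1108490437, 179820894)

37 6
2737 444
202501 32850
14982337 2430456
1108490437 179820894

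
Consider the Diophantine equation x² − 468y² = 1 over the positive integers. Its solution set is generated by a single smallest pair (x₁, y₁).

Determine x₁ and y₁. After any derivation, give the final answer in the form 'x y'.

[21; 1,1,1,2,1,1,1,42] for √468; ℓ=8 ⇒ convergent index 7
i=0: a=21 ⇒ p=21, q=1
i=1: a=1 ⇒ p=22, q=1
…
i=3: a=1 ⇒ p=65, q=3
i=4: a=2 ⇒ p=173, q=8
…
i=6: a=1 ⇒ p=411, q=19
i=7: a=1 ⇒ p=649, q=30
fundamental: x₁=649, y₁=30  (since 421201 − 468·900 = 1)

649 30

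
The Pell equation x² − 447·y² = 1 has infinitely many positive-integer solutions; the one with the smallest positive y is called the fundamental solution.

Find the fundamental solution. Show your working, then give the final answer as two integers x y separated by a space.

√447 → a₀=21, period (7,42); ℓ=2 even so k=1
i=0: a=21 ⇒ p=21, q=1
i=1: a=7 ⇒ p=148, q=7
→ (148, 7).  Check: 148²=21904, 447·7²=21903, difference 1.

148 7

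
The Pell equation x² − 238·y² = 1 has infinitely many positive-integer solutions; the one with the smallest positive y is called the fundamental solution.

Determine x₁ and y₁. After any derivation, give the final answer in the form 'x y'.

11663 756

d=238: √d = [15; 2,2,1,14,1,2,2,30] (ℓ=8, even), read p_7/q_7
step 0: (15, 1)  from 15·(1,0) + (0,1)
…
step 3: (108, 7)  from 1·(77,5) + (31,2)
…
step 6: (4983, 323)  from 2·(1697,110) + (1589,103)
step 7: (11663, 756)  from 2·(4983,323) + (1697,110)
fundamental: x₁=11663, y₁=756  (since 136025569 − 238·571536 = 1)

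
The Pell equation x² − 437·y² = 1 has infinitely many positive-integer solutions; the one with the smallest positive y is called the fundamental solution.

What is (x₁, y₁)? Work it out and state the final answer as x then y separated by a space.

√437 = [20; 1,9,2,9,1,40, …], period ℓ=6 (even) → k=5
step 0: (20, 1)  from 20·(1,0) + (0,1)
…
step 2: (209, 10)  from 9·(21,1) + (20,1)
step 3: (439, 21)  from 2·(209,10) + (21,1)
step 4: (4160, 199)  from 9·(439,21) + (209,10)
step 5: (4599, 220)  from 1·(4160,199) + (439,21)
fundamental: x₁=4599, y₁=220  (since 21150801 − 437·48400 = 1)

4599 220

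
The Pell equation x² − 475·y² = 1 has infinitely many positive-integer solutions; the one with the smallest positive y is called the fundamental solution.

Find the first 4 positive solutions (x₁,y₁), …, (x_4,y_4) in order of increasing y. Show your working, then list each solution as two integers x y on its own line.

d=475: √d = [21; 1,3,1,6,2,6,1,3,1,42] (ℓ=10, even), read p_9/q_9
i=0: a=21 ⇒ p=21, q=1
i=1: a=1 ⇒ p=22, q=1
…
i=3: a=1 ⇒ p=109, q=5
…
i=8: a=3 ⇒ p=45921, q=2107
i=9: a=1 ⇒ p=57799, q=2652
→ (57799, 2652).  Check: 57799²=3340724401, 475·2652²=3340724400, difference 1.
n=2: (57799,2652)∘(57799,2652) = (57799·57799+475·2652·2652, 57799·2652+2652·57799) = (6681448801,306565896)
n=3: (6681448801,306565896)∘(57799,2652) = (57799·6681448801+475·2652·306565896, 57799·306565896+2652·6681448801) = (772362118440199,35438404443156)
n=4: (772362118440199,35438404443156)∘(57799,2652) = (57799·772362118440199+475·2652·35438404443156, 57799·35438404443156+2652·772362118440199) = (89283516160768675201,4096608676513381392)

57799 2652
6681448801 306565896
772362118440199 35438404443156
89283516160768675201 4096608676513381392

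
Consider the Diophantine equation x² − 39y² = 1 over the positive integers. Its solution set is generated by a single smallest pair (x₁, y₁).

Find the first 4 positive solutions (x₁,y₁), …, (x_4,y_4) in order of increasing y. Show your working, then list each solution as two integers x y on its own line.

[6; 4,12] for √39; ℓ=2 ⇒ convergent index 1
a_0=6:  p_0=6·1+0=6,  q_0=6·0+1=1
a_1=4:  p_1=4·6+1=25,  q_1=4·1+0=4
(x₁, y₁) = (25, 4);  25² − 39·4² = 1 ✓
(x_2, y_2) = (25·25 + 39·4·4, 25·4 + 4·25) = (1249, 200)
(x_3, y_3) = (25·1249 + 39·4·200, 25·200 + 4·1249) = (62425, 9996)
(x_4, y_4) = (25·62425 + 39·4·9996, 25·9996 + 4·62425) = (3120001, 499600)

25 4
1249 200
62425 9996
3120001 499600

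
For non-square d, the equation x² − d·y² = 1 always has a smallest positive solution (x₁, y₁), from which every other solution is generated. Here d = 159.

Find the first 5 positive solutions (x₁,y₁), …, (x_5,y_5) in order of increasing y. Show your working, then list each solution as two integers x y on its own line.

1324 105
3505951 278040
9283756924 736249815
24583384828801 1949589232080
65096793742908124 5162511550298025

d=159: √d = [12; 1,1,1,1,3,1,1,1,1,24] (ℓ=10, even), read p_9/q_9
i=0: a=12 ⇒ p=12, q=1
i=1: a=1 ⇒ p=13, q=1
i=2: a=1 ⇒ p=25, q=2
i=3: a=1 ⇒ p=38, q=3
i=4: a=1 ⇒ p=63, q=5
i=5: a=3 ⇒ p=227, q=18
…
i=7: a=1 ⇒ p=517, q=41
i=8: a=1 ⇒ p=807, q=64
i=9: a=1 ⇒ p=1324, q=105
fundamental: x₁=1324, y₁=105  (since 1752976 − 159·11025 = 1)
(1324+105√159)^2 = 3505951 + 278040√159
(1324+105√159)^3 = 9283756924 + 736249815√159
(1324+105√159)^4 = 24583384828801 + 1949589232080√159
(1324+105√159)^5 = 65096793742908124 + 5162511550298025√159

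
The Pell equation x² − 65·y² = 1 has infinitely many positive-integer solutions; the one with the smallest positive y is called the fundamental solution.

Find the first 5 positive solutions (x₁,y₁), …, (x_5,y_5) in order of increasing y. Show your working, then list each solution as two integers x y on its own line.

√65 = [8; 16, …], period ℓ=1 (odd) → k=1
k=0  a_k=8  p_k/q_k = 8/1
k=1  a_k=16  p_k/q_k = 129/16
fundamental: x₁=129, y₁=16  (since 16641 − 65·256 = 1)
k=2:  x_2 = 129·129+65·16·16 = 33281,  y_2 = 129·16+16·129 = 4128
k=3:  x_3 = 129·33281+65·16·4128 = 8586369,  y_3 = 129·4128+16·33281 = 1065008
k=4:  x_4 = 129·8586369+65·16·1065008 = 2215249921,  y_4 = 129·1065008+16·8586369 = 274767936
k=5:  x_5 = 129·2215249921+65·16·274767936 = 571525893249,  y_5 = 129·274767936+16·2215249921 = 70889062480

129 16
33281 4128
8586369 1065008
2215249921 274767936
571525893249 70889062480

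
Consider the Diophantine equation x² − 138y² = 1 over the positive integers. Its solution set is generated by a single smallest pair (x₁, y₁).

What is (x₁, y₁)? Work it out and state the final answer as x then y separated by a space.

47 4

d=138: √d = [11; 1,2,1,22] (ℓ=4, even), read p_3/q_3
a_0=11:  p_0=11·1+0=11,  q_0=11·0+1=1
a_1=1:  p_1=1·11+1=12,  q_1=1·1+0=1
a_2=2:  p_2=2·12+11=35,  q_2=2·1+1=3
a_3=1:  p_3=1·35+12=47,  q_3=1·3+1=4
(x₁, y₁) = (47, 4);  47² − 138·4² = 1 ✓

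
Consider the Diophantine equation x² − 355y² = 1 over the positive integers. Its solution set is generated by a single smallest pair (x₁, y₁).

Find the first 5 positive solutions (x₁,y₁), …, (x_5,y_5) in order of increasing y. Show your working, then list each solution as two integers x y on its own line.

954809 50676
1823320452961 96771801768
3481845556741524089 184797174548553948
6648994948371812427335041 352892010866963721270096
12697040435316401858305944800249 673888936007564730309809629380

√355 → a₀=18, period (1,5,3,3,1,6,1,3,3,5,1,36); ℓ=12 even so k=11
i=0: a=18 ⇒ p=18, q=1
i=1: a=1 ⇒ p=19, q=1
i=2: a=5 ⇒ p=113, q=6
i=3: a=3 ⇒ p=358, q=19
i=4: a=3 ⇒ p=1187, q=63
i=5: a=1 ⇒ p=1545, q=82
i=6: a=6 ⇒ p=10457, q=555
i=7: a=1 ⇒ p=12002, q=637
i=8: a=3 ⇒ p=46463, q=2466
i=9: a=3 ⇒ p=151391, q=8035
i=10: a=5 ⇒ p=803418, q=42641
i=11: a=1 ⇒ p=954809, q=50676
→ (954809, 50676).  Check: 954809²=911660226481, 355·50676²=911660226480, difference 1.
(954809+50676√355)^2 = 1823320452961 + 96771801768√355
(954809+50676√355)^3 = 3481845556741524089 + 184797174548553948√355
(954809+50676√355)^4 = 6648994948371812427335041 + 352892010866963721270096√355
(954809+50676√355)^5 = 12697040435316401858305944800249 + 673888936007564730309809629380√355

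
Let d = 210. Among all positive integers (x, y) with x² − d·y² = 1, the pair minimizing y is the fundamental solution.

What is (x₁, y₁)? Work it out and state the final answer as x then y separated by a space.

29 2

d=210: √d = [14; 2,28] (ℓ=2, even), read p_1/q_1
i=0: a=14 ⇒ p=14, q=1
i=1: a=2 ⇒ p=29, q=2
→ (29, 2).  Check: 29²=841, 210·2²=840, difference 1.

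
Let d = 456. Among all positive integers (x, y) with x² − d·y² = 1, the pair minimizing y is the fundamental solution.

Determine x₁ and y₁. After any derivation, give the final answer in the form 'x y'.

1025 48

√456 = [21; 2,1,4,1,2,42, …], period ℓ=6 (even) → k=5
a_0=21:  p_0=21·1+0=21,  q_0=21·0+1=1
…
a_3=4:  p_3=4·64+43=299,  q_3=4·3+2=14
a_4=1:  p_4=1·299+64=363,  q_4=1·14+3=17
a_5=2:  p_5=2·363+299=1025,  q_5=2·17+14=48
(x₁, y₁) = (1025, 48);  1025² − 456·48² = 1 ✓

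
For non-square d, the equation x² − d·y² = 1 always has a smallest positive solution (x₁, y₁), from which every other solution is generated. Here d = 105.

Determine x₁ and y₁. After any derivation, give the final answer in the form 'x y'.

√105 → a₀=10, period (4,20); ℓ=2 even so k=1
k=0  a_k=10  p_k/q_k = 10/1
k=1  a_k=4  p_k/q_k = 41/4
fundamental: x₁=41, y₁=4  (since 1681 − 105·16 = 1)

41 4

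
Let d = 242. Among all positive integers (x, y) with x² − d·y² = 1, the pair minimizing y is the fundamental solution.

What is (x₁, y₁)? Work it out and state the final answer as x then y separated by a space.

[15; 1,1,3,1,14,1,3,1,1,30] for √242; ℓ=10 ⇒ convergent index 9
i=0: a=15 ⇒ p=15, q=1
…
i=2: a=1 ⇒ p=31, q=2
i=3: a=3 ⇒ p=109, q=7
i=4: a=1 ⇒ p=140, q=9
…
i=7: a=3 ⇒ p=8696, q=559
i=8: a=1 ⇒ p=10905, q=701
i=9: a=1 ⇒ p=19601, q=1260
(x₁, y₁) = (19601, 1260);  19601² − 242·1260² = 1 ✓

19601 1260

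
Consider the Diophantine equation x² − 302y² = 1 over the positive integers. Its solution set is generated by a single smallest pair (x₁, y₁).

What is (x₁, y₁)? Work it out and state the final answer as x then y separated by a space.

√302 = [17; 2,1,1,1,4,…,1,2,34, …], period ℓ=16 (even) → k=15
a_0=17:  p_0=17·1+0=17,  q_0=17·0+1=1
a_1=2:  p_1=2·17+1=35,  q_1=2·1+0=2
…
a_3=1:  p_3=1·52+35=87,  q_3=1·3+2=5
…
a_5=4:  p_5=4·139+87=643,  q_5=4·8+5=37
…
a_8=16:  p_8=16·2068+1425=34513,  q_8=16·119+82=1986
a_9=1:  p_9=1·34513+2068=36581,  q_9=1·1986+119=2105
…
a_12=1:  p_12=1·467281+107675=574956,  q_12=1·26889+6196=33085
a_13=1:  p_13=1·574956+467281=1042237,  q_13=1·33085+26889=59974
a_14=1:  p_14=1·1042237+574956=1617193,  q_14=1·59974+33085=93059
a_15=2:  p_15=2·1617193+1042237=4276623,  q_15=2·93059+59974=246092
fundamental: x₁=4276623, y₁=246092  (since 18289504284129 − 302·60561272464 = 1)

4276623 246092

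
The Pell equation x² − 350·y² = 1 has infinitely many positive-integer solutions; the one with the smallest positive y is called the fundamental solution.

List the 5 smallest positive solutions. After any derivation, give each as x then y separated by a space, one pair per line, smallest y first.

449 24
403201 21552
362074049 19353672
325142092801 17379575904
291977237261249 15606839808120

√350 = [18; 1,2,2,2,1,36, …], period ℓ=6 (even) → k=5
step 0: (18, 1)  from 18·(1,0) + (0,1)
step 1: (19, 1)  from 1·(18,1) + (1,0)
step 2: (56, 3)  from 2·(19,1) + (18,1)
step 3: (131, 7)  from 2·(56,3) + (19,1)
step 4: (318, 17)  from 2·(131,7) + (56,3)
step 5: (449, 24)  from 1·(318,17) + (131,7)
fundamental: x₁=449, y₁=24  (since 201601 − 350·576 = 1)
n=2: (449,24)∘(449,24) = (449·449+350·24·24, 449·24+24·449) = (403201,21552)
n=3: (403201,21552)∘(449,24) = (449·403201+350·24·21552, 449·21552+24·403201) = (362074049,19353672)
n=4: (362074049,19353672)∘(449,24) = (449·362074049+350·24·19353672, 449·19353672+24·362074049) = (325142092801,17379575904)
n=5: (325142092801,17379575904)∘(449,24) = (449·325142092801+350·24·17379575904, 449·17379575904+24·325142092801) = (291977237261249,15606839808120)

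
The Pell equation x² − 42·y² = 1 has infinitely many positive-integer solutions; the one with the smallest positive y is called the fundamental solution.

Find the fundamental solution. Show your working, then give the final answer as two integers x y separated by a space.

13 2

√42 = [6; 2,12, …], period ℓ=2 (even) → k=1
k=0  a_k=6  p_k/q_k = 6/1
k=1  a_k=2  p_k/q_k = 13/2
(x₁, y₁) = (13, 2);  13² − 42·2² = 1 ✓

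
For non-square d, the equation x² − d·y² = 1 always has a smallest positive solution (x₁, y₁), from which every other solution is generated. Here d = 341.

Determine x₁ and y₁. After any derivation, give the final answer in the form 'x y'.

√341 → a₀=18, period (2,6,1,8,2,…,6,2,36); ℓ=14 even so k=13
step 0: (18, 1)  from 18·(1,0) + (0,1)
step 1: (37, 2)  from 2·(18,1) + (1,0)
step 2: (240, 13)  from 6·(37,2) + (18,1)
…
step 4: (2456, 133)  from 8·(277,15) + (240,13)
…
step 6: (7645, 414)  from 1·(5189,281) + (2456,133)
step 7: (20479, 1109)  from 2·(7645,414) + (5189,281)
step 8: (28124, 1523)  from 1·(20479,1109) + (7645,414)
step 9: (76727, 4155)  from 2·(28124,1523) + (20479,1109)
step 10: (641940, 34763)  from 8·(76727,4155) + (28124,1523)
step 11: (718667, 38918)  from 1·(641940,34763) + (76727,4155)
step 12: (4953942, 268271)  from 6·(718667,38918) + (641940,34763)
step 13: (10626551, 575460)  from 2·(4953942,268271) + (718667,38918)
(x₁, y₁) = (10626551, 575460);  10626551² − 341·575460² = 1 ✓

10626551 575460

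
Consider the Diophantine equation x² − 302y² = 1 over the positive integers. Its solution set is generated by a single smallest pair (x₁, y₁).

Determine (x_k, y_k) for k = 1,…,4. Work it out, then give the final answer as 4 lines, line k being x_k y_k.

d=302: √d = [17; 2,1,1,1,4,…,1,2,34] (ℓ=16, even), read p_15/q_15
i=0: a=17 ⇒ p=17, q=1
…
i=2: a=1 ⇒ p=52, q=3
…
i=6: a=2 ⇒ p=1425, q=82
…
i=9: a=1 ⇒ p=36581, q=2105
…
i=12: a=1 ⇒ p=574956, q=33085
i=13: a=1 ⇒ p=1042237, q=59974
i=14: a=1 ⇒ p=1617193, q=93059
i=15: a=2 ⇒ p=4276623, q=246092
→ (4276623, 246092).  Check: 4276623²=18289504284129, 302·246092²=18289504284128, difference 1.
k=2:  x_2 = 4276623·4276623+302·246092·246092 = 36579008568257,  y_2 = 4276623·246092+246092·4276623 = 2104885414632
k=3:  x_3 = 4276623·36579008568257+302·246092·2104885414632 = 312869258720405635599,  y_3 = 4276623·2104885414632+246092·36579008568257 = 18003602753159249380
k=4:  x_4 = 4276623·312869258720405635599+302·246092·18003602753159249380 = 2676047735673238042056036097,  y_4 = 4276623·18003602753159249380+246092·312869258720405635599 = 153989243234046232237072848

4276623 246092
36579008568257 2104885414632
312869258720405635599 18003602753159249380
2676047735673238042056036097 153989243234046232237072848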